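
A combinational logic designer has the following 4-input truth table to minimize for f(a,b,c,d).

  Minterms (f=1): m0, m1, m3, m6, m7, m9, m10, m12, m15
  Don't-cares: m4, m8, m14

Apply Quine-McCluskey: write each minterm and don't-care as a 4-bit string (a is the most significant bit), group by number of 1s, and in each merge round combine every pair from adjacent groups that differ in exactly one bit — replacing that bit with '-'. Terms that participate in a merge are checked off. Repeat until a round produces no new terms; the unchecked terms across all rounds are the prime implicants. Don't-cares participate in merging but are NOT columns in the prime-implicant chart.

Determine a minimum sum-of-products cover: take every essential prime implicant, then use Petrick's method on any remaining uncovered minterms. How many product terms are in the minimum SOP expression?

size-2^0 implicants → 0000(✓)  0001(✓)  0011(✓)  0100(✓)  0110(✓)  0111(✓)  1000(✓)  1001(✓)  1010(✓)  1100(✓)  1110(✓)  1111(✓)
size-2^1 implicants → -000(✓)  -001(✓)  -100(✓)  -110(✓)  -111(✓)  0-00(✓)  0-11  00-1  000-(✓)  01-0(✓)  011-(✓)  1-00(✓)  1-10(✓)  10-0(✓)  100-(✓)  11-0(✓)  111-(✓)
size-2^2 implicants → --00  -00-  -1-0  -11-  1--0
Unchecked terms (primes): --00, -00-, -1-0, -11-, 0-11, 00-1, 1--0
Minterm coverage:
  m0 ⊆ --00,-00-
  m1 ⊆ -00-,00-1
  m3 ⊆ 0-11,00-1
  m6 ⊆ -1-0,-11-
  m7 ⊆ -11-,0-11
  m9 ⊆ -00- [E]
  m10 ⊆ 1--0 [E]
  m12 ⊆ --00,-1-0,1--0
  m15 ⊆ -11- [E]
E = {-00-, -11-, 1--0}
Petrick residual → 0-11
Cover = b'c' + bc + a'cd + ad'  |cover|=4

4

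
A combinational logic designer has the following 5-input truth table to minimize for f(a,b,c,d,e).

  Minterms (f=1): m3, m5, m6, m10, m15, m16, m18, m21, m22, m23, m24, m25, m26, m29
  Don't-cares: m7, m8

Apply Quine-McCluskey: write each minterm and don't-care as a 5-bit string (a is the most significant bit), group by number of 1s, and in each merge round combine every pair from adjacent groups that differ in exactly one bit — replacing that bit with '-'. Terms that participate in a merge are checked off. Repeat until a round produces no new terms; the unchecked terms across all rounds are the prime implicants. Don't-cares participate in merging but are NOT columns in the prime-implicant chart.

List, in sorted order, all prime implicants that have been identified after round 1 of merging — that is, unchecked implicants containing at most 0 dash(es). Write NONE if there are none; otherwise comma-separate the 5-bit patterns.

[col 0] 00011*, 00101*, 00110*, 00111*, 01000*, 01010*, 01111*, 10000*, 10010*, 10101*, 10110*, 10111*, 11000*, 11001*, 11010*, 11101*
[col 1] -0101*, -0110*, -0111*, -1000*, -1010*, 0-111, 00-11, 001-1*, 0011-*, 010-0*, 1-000*, 1-010*, 1-101, 10-10, 100-0*, 101-1*, 1011-*, 11-01, 110-0*, 1100-
[col 2] -01-1, -011-, -10-0, 1-0-0
Prime implicants: -01-1, -011-, -10-0, 0-111, 00-11, 1-0-0, 1-101, 10-10, 11-01, 1100-

NONE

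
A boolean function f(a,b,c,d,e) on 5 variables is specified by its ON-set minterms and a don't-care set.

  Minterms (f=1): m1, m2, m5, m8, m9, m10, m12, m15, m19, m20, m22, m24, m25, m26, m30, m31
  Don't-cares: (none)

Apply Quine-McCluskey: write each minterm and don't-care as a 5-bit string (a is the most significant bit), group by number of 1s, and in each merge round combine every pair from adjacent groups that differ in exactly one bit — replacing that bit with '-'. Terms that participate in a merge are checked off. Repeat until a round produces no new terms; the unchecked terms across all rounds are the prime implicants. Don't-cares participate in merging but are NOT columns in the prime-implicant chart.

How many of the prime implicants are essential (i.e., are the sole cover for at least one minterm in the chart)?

[col 0] 00001*, 00010*, 00101*, 01000*, 01001*, 01010*, 01100*, 01111*, 10011, 10100*, 10110*, 11000*, 11001*, 11010*, 11110*, 11111*
[col 1] -1000*, -1001*, -1010*, -1111, 0-001, 0-010, 00-01, 01-00, 010-0*, 0100-*, 1-110, 101-0, 11-10, 110-0*, 1100-*, 1111-
[col 2] -10-0, -100-
Prime implicants: -10-0, -100-, -1111, 0-001, 0-010, 00-01, 01-00, 1-110, 10011, 101-0, 11-10, 1111-
PI chart (minterm → PIs covering it):
  1 | 0-001,00-01
  2 | 0-010  (sole → essential)
  5 | 00-01  (sole → essential)
  8 | -10-0,-100-,01-00
  9 | -100-,0-001
  10 | -10-0,0-010
  12 | 01-00  (sole → essential)
  15 | -1111  (sole → essential)
  19 | 10011  (sole → essential)
  20 | 101-0  (sole → essential)
  22 | 1-110,101-0
  24 | -10-0,-100-
  25 | -100-  (sole → essential)
  26 | -10-0,11-10
  30 | 1-110,11-10,1111-
  31 | -1111,1111-
Essential prime implicants: -100-, -1111, 0-010, 00-01, 01-00, 10011, 101-0

7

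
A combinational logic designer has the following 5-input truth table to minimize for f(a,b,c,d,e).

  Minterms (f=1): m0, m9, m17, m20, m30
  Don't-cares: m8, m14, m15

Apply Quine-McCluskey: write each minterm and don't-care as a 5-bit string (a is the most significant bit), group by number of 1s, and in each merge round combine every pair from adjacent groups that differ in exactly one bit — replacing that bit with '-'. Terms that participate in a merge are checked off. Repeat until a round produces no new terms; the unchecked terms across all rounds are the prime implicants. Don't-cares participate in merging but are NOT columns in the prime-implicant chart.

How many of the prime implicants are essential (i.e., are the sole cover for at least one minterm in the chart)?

5

Round 0: 00000✓ 01000✓ 01001✓ 01110✓ 01111✓ 10001 10100 11110✓
Round 1: -1110 0-000 0100- 0111-
PIs = {-1110, 0-000, 0100-, 0111-, 10001, 10100}
Coverage chart:
  m0: 0-000 ←essential
  m9: 0100- ←essential
  m17: 10001 ←essential
  m20: 10100 ←essential
  m30: -1110 ←essential
Essential: -1110, 0-000, 0100-, 10001, 10100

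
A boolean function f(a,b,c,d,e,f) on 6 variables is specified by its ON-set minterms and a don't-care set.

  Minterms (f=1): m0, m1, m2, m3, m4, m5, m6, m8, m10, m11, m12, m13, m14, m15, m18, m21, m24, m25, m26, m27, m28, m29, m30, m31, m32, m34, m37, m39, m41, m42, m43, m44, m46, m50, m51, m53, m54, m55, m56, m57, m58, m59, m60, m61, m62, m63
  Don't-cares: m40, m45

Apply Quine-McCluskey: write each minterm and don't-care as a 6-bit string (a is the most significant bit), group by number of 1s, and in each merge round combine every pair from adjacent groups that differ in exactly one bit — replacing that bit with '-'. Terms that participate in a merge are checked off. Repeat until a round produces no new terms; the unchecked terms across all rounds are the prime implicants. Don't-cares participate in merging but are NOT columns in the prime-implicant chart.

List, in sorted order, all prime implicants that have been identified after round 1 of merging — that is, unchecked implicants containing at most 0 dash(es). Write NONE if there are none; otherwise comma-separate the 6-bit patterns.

NONE

Round 0: 000000✓ 000001✓ 000010✓ 000011✓ 000100✓ 000101✓ 000110✓ 001000✓ 001010✓ 001011✓ 001100✓ 001101✓ 001110✓ 001111✓ 010010✓ 010101✓ 011000✓ 011001✓ 011010✓ 011011✓ 011100✓ 011101✓ 011110✓ 011111✓ 100000✓ 100010✓ 100101✓ 100111✓ 101000✓ 101001✓ 101010✓ 101011✓ 101100✓ 101101✓ 101110✓ 110010✓ 110011✓ 110101✓ 110110✓ 110111✓ 111000✓ 111001✓ 111010✓ 111011✓ 111100✓ 111101✓ 111110✓ 111111✓
Round 1: -00000✓ -00010✓ -00101✓ -01000✓ -01010✓ -01011✓ -01100✓ -01101✓ -01110✓ -10010✓ -10101✓ -11000✓ -11001✓ -11010✓ -11011✓ -11100✓ -11101✓ -11110✓ -11111✓ 0-0010✓ 0-0101✓ 0-1000✓ 0-1010✓ 0-1011✓ 0-1100✓ 0-1101✓ 0-1110✓ 0-1111✓ 00-000✓ 00-010✓ 00-011✓ 00-100✓ 00-101✓ 00-110✓ 000-00✓ 000-01✓ 000-10✓ 0000-0✓ 0000-1✓ 00000-✓ 00001-✓ 0001-0✓ 00010-✓ 001-00✓ 001-10✓ 001-11✓ 0010-0✓ 00101-✓ 0011-0✓ 0011-1✓ 00110-✓ 00111-✓ 01-010✓ 01-101✓ 011-00✓ 011-01✓ 011-10✓ 011-11✓ 0110-0✓ 0110-1✓ 01100-✓ 01101-✓ 0111-0✓ 0111-1✓ 01110-✓ 01111-✓ 1-0010✓ 1-0101✓ 1-0111✓ 1-1000✓ 1-1001✓ 1-1010✓ 1-1011✓ 1-1100✓ 1-1101✓ 1-1110✓ 10-000✓ 10-010✓ 10-101✓ 1000-0✓ 1001-1✓ 101-00✓ 101-01✓ 101-10✓ 1010-0✓ 1010-1✓ 10100-✓ 10101-✓ 1011-0✓ 10110-✓ 11-010✓ 11-011✓ 11-101✓ 11-110✓ 11-111✓ 110-10✓ 110-11✓ 11001-✓ 1101-1✓ 11011-✓ 111-00✓ 111-01✓ 111-10✓ 111-11✓ 1110-0✓ 1110-1✓ 11100-✓ 11101-✓ 1111-0✓ 1111-1✓ 11110-✓ 11111-✓
Round 2: --0010✓ --0101✓ --1000✓ --1010✓ --1011✓ --1100✓ --1101✓ --1110✓ -0-000✓ -0-010✓ -0-101✓ -000-0✓ -01-00✓ -01-10✓ -010-0✓ -0101-✓ -011-0✓ -0110-✓ -1-010✓ -1-101✓ -11-00✓ -11-01✓ -11-10✓ -11-11✓ -110-0✓ -110-1✓ -1100-✓ -1101-✓ -111-0✓ -111-1✓ -1110-✓ -1111-✓ 0--010✓ 0--101✓ 0-1-00✓ 0-1-10✓ 0-1-11✓ 0-10-0✓ 0-101-✓ 0-11-0✓ 0-11-1✓ 0-110-✓ 0-111-✓ 00--00✓ 00--10✓ 00-0-0✓ 00-01- 00-1-0✓ 00-10- 000--0✓ 000-0- 0000-- 001--0✓ 001-1-✓ 0011--✓ 011--0✓ 011--1✓ 011-0-✓ 011-1-✓ 0110--✓ 0111--✓ 1--010✓ 1--101✓ 1-01-1 1-1-00✓ 1-1-01✓ 1-1-10✓ 1-10-0✓ 1-10-1✓ 1-100-✓ 1-101-✓ 1-11-0✓ 1-110-✓ 10-0-0✓ 101--0✓ 101-0-✓ 1010--✓ 11--10✓ 11--11✓ 11-01-✓ 11-1-1 11-11-✓ 110-1-✓ 111--0✓ 111--1✓ 111-0-✓ 111-1-✓ 1110--✓ 1111--✓
Round 3: ---010 ---101 --1-00✓ --1-10✓ --10-0✓ --101- --11-0✓ --110- -0-0-0 -01--0✓ -11--0✓ -11--1✓ -11-0-✓ -11-1-✓ -110--✓ -111--✓ 0-1--0✓ 0-1-1- 0-11-- 00---0 011---✓ 1-1--0✓ 1-1-0- 1-10-- 11--1- 111---✓
Round 4: --1--0 -11---
PIs = {---010, ---101, --1--0, --101-, --110-, -0-0-0, -11---, 0-1-1-, 0-11--, 00---0, 00-01-, 00-10-, 000-0-, 0000--, 1-01-1, 1-1-0-, 1-10--, 11--1-, 11-1-1}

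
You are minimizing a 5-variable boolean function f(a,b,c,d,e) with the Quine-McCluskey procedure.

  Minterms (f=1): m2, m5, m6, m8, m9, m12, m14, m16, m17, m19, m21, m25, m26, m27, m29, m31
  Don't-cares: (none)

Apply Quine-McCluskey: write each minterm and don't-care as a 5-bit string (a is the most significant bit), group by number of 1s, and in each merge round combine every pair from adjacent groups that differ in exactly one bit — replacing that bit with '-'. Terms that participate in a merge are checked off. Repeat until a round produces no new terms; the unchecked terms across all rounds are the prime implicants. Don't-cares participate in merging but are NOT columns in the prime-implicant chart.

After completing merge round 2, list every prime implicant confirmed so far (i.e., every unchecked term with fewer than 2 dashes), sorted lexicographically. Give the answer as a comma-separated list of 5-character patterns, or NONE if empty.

-0101, -1001, 0-110, 00-10, 01-00, 0100-, 011-0, 1000-, 1101-

size-2^0 implicants → 00010(✓)  00101(✓)  00110(✓)  01000(✓)  01001(✓)  01100(✓)  01110(✓)  10000(✓)  10001(✓)  10011(✓)  10101(✓)  11001(✓)  11010(✓)  11011(✓)  11101(✓)  11111(✓)
size-2^1 implicants → -0101  -1001  0-110  00-10  01-00  0100-  011-0  1-001(✓)  1-011(✓)  1-101(✓)  10-01(✓)  100-1(✓)  1000-  11-01(✓)  11-11(✓)  110-1(✓)  1101-  111-1(✓)
size-2^2 implicants → 1--01  1-0-1  11--1
Unchecked terms (primes): -0101, -1001, 0-110, 00-10, 01-00, 0100-, 011-0, 1--01, 1-0-1, 1000-, 11--1, 1101-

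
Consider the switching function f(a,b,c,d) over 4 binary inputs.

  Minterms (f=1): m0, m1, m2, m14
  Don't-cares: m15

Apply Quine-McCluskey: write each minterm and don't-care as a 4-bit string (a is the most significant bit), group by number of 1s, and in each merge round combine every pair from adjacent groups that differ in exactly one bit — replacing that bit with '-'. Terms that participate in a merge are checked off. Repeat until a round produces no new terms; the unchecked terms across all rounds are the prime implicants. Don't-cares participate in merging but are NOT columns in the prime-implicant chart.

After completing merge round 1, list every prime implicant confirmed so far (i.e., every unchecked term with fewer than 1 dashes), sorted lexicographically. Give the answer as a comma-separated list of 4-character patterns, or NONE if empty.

NONE

size-2^0 implicants → 0000(✓)  0001(✓)  0010(✓)  1110(✓)  1111(✓)
size-2^1 implicants → 00-0  000-  111-
Unchecked terms (primes): 00-0, 000-, 111-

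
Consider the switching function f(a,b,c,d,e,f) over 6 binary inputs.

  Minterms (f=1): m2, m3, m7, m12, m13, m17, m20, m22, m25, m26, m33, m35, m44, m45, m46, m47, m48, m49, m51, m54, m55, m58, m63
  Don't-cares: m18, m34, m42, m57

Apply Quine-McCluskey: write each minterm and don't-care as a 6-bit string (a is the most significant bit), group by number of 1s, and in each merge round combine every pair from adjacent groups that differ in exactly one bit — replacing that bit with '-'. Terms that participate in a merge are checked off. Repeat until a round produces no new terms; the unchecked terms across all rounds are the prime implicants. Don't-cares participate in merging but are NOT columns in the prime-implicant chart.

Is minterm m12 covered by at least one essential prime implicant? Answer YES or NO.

[col 0] 000010*, 000011*, 000111*, 001100*, 001101*, 010001*, 010010*, 010100*, 010110*, 011001*, 011010*, 100001*, 100010*, 100011*, 101010*, 101100*, 101101*, 101110*, 101111*, 110000*, 110001*, 110011*, 110110*, 110111*, 111001*, 111010*, 111111*
[col 1] -00010*, -00011*, -01100*, -01101*, -10001*, -10110, -11001*, -11010, 0-0010, 000-11, 00001-*, 00110-*, 01-001*, 01-010, 010-10, 0101-0, 1-0001*, 1-0011*, 1-1010, 1-1111, 10-010, 1000-1*, 10001-*, 101-10, 1011-0*, 1011-1*, 10110-*, 10111-*, 11-001*, 11-111, 110-11, 1100-1*, 11000-, 11011-
[col 2] -0001-, -0110-, -1-001, 1-00-1, 1011--
Prime implicants: -0001-, -0110-, -1-001, -10110, -11010, 0-0010, 000-11, 01-010, 010-10, 0101-0, 1-00-1, 1-1010, 1-1111, 10-010, 101-10, 1011--, 11-111, 110-11, 11000-, 11011-
PI chart (minterm → PIs covering it):
  2 | -0001-,0-0010
  3 | -0001-,000-11
  7 | 000-11  (sole → essential)
  12 | -0110-  (sole → essential)
  13 | -0110-  (sole → essential)
  17 | -1-001  (sole → essential)
  20 | 0101-0  (sole → essential)
  22 | -10110,010-10,0101-0
  25 | -1-001  (sole → essential)
  26 | -11010,01-010
  33 | 1-00-1  (sole → essential)
  35 | -0001-,1-00-1
  44 | -0110-,1011--
  45 | -0110-,1011--
  46 | 101-10,1011--
  47 | 1-1111,1011--
  48 | 11000-  (sole → essential)
  49 | -1-001,1-00-1,11000-
  51 | 1-00-1,110-11
  54 | -10110,11011-
  55 | 11-111,110-11,11011-
  58 | -11010,1-1010
  63 | 1-1111,11-111
Essential prime implicants: -0110-, -1-001, 000-11, 0101-0, 1-00-1, 11000-

YES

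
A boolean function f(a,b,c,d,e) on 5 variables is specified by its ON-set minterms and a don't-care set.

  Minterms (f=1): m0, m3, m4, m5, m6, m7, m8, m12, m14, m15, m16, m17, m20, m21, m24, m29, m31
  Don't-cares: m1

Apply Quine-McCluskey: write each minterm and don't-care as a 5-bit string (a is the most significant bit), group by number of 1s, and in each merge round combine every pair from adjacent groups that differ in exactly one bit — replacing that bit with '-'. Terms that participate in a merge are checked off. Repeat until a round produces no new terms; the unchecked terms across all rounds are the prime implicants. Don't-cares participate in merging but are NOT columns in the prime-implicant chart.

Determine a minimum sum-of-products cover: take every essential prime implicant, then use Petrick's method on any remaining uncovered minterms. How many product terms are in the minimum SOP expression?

[col 0] 00000*, 00001*, 00011*, 00100*, 00101*, 00110*, 00111*, 01000*, 01100*, 01110*, 01111*, 10000*, 10001*, 10100*, 10101*, 11000*, 11101*, 11111*
[col 1] -0000*, -0001*, -0100*, -0101*, -1000*, -1111, 0-000*, 0-100*, 0-110*, 0-111*, 00-00*, 00-01*, 00-11*, 000-1*, 0000-*, 001-0*, 001-1*, 0010-*, 0011-*, 01-00*, 011-0*, 0111-*, 1-000*, 1-101, 10-00*, 10-01*, 1000-*, 1010-*, 111-1
[col 2] --000, -0-00*, -0-01*, -000-*, -010-*, 0--00, 0-1-0, 0-11-, 00--1, 00-0-*, 001--, 10-0-*
[col 3] -0-0-
Prime implicants: --000, -0-0-, -1111, 0--00, 0-1-0, 0-11-, 00--1, 001--, 1-101, 111-1
PI chart (minterm → PIs covering it):
  0 | --000,-0-0-,0--00
  3 | 00--1  (sole → essential)
  4 | -0-0-,0--00,0-1-0,001--
  5 | -0-0-,00--1,001--
  6 | 0-1-0,0-11-,001--
  7 | 0-11-,00--1,001--
  8 | --000,0--00
  12 | 0--00,0-1-0
  14 | 0-1-0,0-11-
  15 | -1111,0-11-
  16 | --000,-0-0-
  17 | -0-0-  (sole → essential)
  20 | -0-0-  (sole → essential)
  21 | -0-0-,1-101
  24 | --000  (sole → essential)
  29 | 1-101,111-1
  31 | -1111,111-1
Essential prime implicants: --000, -0-0-, 00--1
Petrick residual → -1111, 0-1-0, 1-101
Minimum SOP uses 6 PIs: c'd'e' + b'd' + bcde + a'ce' + a'b'e + acd'e

6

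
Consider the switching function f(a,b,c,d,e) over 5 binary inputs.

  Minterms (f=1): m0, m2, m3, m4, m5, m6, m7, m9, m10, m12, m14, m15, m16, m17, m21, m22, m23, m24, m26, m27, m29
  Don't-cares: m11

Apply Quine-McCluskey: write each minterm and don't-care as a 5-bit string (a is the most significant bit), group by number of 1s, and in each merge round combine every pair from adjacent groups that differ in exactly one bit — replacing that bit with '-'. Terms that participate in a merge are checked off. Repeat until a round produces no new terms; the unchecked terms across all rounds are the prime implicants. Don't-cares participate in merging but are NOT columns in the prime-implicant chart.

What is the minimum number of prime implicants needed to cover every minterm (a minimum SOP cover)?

10

[col 0] 00000*, 00010*, 00011*, 00100*, 00101*, 00110*, 00111*, 01001*, 01010*, 01011*, 01100*, 01110*, 01111*, 10000*, 10001*, 10101*, 10110*, 10111*, 11000*, 11010*, 11011*, 11101*
[col 1] -0000, -0101*, -0110*, -0111*, -1010*, -1011*, 0-010*, 0-011*, 0-100*, 0-110*, 0-111*, 00-00*, 00-10*, 00-11*, 000-0*, 0001-*, 001-0*, 001-1*, 0010-*, 0011-*, 01-10*, 01-11*, 010-1, 0101-*, 011-0*, 0111-*, 1-000, 1-101, 10-01, 1000-, 101-1*, 1011-*, 110-0, 1101-*
[col 2] -01-1, -011-, -101-, 0--10*, 0--11*, 0-01-*, 0-1-0, 0-11-*, 00--0, 00-1-*, 001--, 01-1-*
[col 3] 0--1-
Prime implicants: -0000, -01-1, -011-, -101-, 0--1-, 0-1-0, 00--0, 001--, 010-1, 1-000, 1-101, 10-01, 1000-, 110-0
PI chart (minterm → PIs covering it):
  0 | -0000,00--0
  2 | 0--1-,00--0
  3 | 0--1-  (sole → essential)
  4 | 0-1-0,00--0,001--
  5 | -01-1,001--
  6 | -011-,0--1-,0-1-0,00--0,001--
  7 | -01-1,-011-,0--1-,001--
  9 | 010-1  (sole → essential)
  10 | -101-,0--1-
  12 | 0-1-0  (sole → essential)
  14 | 0--1-,0-1-0
  15 | 0--1-  (sole → essential)
  16 | -0000,1-000,1000-
  17 | 10-01,1000-
  21 | -01-1,1-101,10-01
  22 | -011-  (sole → essential)
  23 | -01-1,-011-
  24 | 1-000,110-0
  26 | -101-,110-0
  27 | -101-  (sole → essential)
  29 | 1-101  (sole → essential)
Essential prime implicants: -011-, -101-, 0--1-, 0-1-0, 010-1, 1-101
Petrick residual → -0000, -01-1, 1-000, 10-01
Minimum SOP uses 10 PIs: b'c'd'e' + b'ce + b'cd + bc'd + a'd + a'ce' + a'bc'e + ac'd'e' + acd'e + ab'd'e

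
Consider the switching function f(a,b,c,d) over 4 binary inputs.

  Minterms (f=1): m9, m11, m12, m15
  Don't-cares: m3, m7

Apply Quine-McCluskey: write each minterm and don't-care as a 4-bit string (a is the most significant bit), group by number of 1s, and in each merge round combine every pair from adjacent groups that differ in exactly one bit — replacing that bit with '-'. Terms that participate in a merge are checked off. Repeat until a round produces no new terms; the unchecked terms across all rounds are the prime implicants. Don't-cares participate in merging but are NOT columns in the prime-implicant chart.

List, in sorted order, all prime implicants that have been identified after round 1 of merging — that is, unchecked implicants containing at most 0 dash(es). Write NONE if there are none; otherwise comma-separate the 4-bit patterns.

1100

size-2^0 implicants → 0011(✓)  0111(✓)  1001(✓)  1011(✓)  1100  1111(✓)
size-2^1 implicants → -011(✓)  -111(✓)  0-11(✓)  1-11(✓)  10-1
size-2^2 implicants → --11
Unchecked terms (primes): --11, 10-1, 1100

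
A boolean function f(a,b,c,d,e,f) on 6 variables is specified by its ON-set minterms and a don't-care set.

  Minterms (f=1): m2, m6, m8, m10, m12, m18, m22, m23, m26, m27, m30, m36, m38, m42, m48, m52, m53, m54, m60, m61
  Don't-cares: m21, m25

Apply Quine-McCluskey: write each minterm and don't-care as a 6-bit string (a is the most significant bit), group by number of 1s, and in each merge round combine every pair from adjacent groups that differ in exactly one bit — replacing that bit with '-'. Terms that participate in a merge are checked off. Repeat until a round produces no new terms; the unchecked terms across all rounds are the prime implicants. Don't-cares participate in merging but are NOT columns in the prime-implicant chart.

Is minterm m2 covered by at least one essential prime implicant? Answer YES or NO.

[col 0] 000010*, 000110*, 001000*, 001010*, 001100*, 010010*, 010101*, 010110*, 010111*, 011001*, 011010*, 011011*, 011110*, 100100*, 100110*, 101010*, 110000*, 110100*, 110101*, 110110*, 111100*, 111101*
[col 1] -00110*, -01010, -10101, -10110*, 0-0010*, 0-0110*, 0-1010*, 00-010*, 000-10*, 001-00, 0010-0, 01-010*, 01-110*, 010-10*, 0101-1, 01011-, 011-10*, 0110-1, 01101-, 1-0100*, 1-0110*, 1001-0*, 11-100*, 11-101*, 110-00, 1101-0*, 11010-*, 11110-*
[col 2] --0110, 0--010, 0-0-10, 01--10, 1-01-0, 11-10-
Prime implicants: --0110, -01010, -10101, 0--010, 0-0-10, 001-00, 0010-0, 01--10, 0101-1, 01011-, 0110-1, 01101-, 1-01-0, 11-10-, 110-00
PI chart (minterm → PIs covering it):
  2 | 0--010,0-0-10
  6 | --0110,0-0-10
  8 | 001-00,0010-0
  10 | -01010,0--010,0010-0
  12 | 001-00  (sole → essential)
  18 | 0--010,0-0-10,01--10
  22 | --0110,0-0-10,01--10,01011-
  23 | 0101-1,01011-
  26 | 0--010,01--10,01101-
  27 | 0110-1,01101-
  30 | 01--10  (sole → essential)
  36 | 1-01-0  (sole → essential)
  38 | --0110,1-01-0
  42 | -01010  (sole → essential)
  48 | 110-00  (sole → essential)
  52 | 1-01-0,11-10-,110-00
  53 | -10101,11-10-
  54 | --0110,1-01-0
  60 | 11-10-  (sole → essential)
  61 | 11-10-  (sole → essential)
Essential prime implicants: -01010, 001-00, 01--10, 1-01-0, 11-10-, 110-00

NO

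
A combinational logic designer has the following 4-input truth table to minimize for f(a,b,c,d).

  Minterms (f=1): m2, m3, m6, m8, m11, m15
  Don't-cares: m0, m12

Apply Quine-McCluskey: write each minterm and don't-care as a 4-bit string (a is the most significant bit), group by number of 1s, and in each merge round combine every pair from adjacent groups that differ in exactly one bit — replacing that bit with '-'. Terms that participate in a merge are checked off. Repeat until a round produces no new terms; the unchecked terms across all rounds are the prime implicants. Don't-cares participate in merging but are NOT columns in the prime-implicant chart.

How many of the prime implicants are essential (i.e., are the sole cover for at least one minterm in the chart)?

[col 0] 0000*, 0010*, 0011*, 0110*, 1000*, 1011*, 1100*, 1111*
[col 1] -000, -011, 0-10, 00-0, 001-, 1-00, 1-11
Prime implicants: -000, -011, 0-10, 00-0, 001-, 1-00, 1-11
PI chart (minterm → PIs covering it):
  2 | 0-10,00-0,001-
  3 | -011,001-
  6 | 0-10  (sole → essential)
  8 | -000,1-00
  11 | -011,1-11
  15 | 1-11  (sole → essential)
Essential prime implicants: 0-10, 1-11

2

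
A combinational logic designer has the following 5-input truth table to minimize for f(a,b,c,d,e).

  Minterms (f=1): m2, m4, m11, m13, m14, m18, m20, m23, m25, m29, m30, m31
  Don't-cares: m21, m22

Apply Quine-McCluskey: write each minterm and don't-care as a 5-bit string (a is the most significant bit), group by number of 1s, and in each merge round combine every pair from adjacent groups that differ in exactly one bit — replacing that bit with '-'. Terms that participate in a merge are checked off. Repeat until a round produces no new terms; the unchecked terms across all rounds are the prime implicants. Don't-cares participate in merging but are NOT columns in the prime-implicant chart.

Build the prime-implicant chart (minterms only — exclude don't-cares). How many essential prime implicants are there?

6

size-2^0 implicants → 00010(✓)  00100(✓)  01011  01101(✓)  01110(✓)  10010(✓)  10100(✓)  10101(✓)  10110(✓)  10111(✓)  11001(✓)  11101(✓)  11110(✓)  11111(✓)
size-2^1 implicants → -0010  -0100  -1101  -1110  1-101(✓)  1-110(✓)  1-111(✓)  10-10  101-0(✓)  101-1(✓)  1010-(✓)  1011-(✓)  11-01  111-1(✓)  1111-(✓)
size-2^2 implicants → 1-1-1  1-11-  101--
Unchecked terms (primes): -0010, -0100, -1101, -1110, 01011, 1-1-1, 1-11-, 10-10, 101--, 11-01
Minterm coverage:
  m2 ⊆ -0010 [E]
  m4 ⊆ -0100 [E]
  m11 ⊆ 01011 [E]
  m13 ⊆ -1101 [E]
  m14 ⊆ -1110 [E]
  m18 ⊆ -0010,10-10
  m20 ⊆ -0100,101--
  m23 ⊆ 1-1-1,1-11-,101--
  m25 ⊆ 11-01 [E]
  m29 ⊆ -1101,1-1-1,11-01
  m30 ⊆ -1110,1-11-
  m31 ⊆ 1-1-1,1-11-
E = {-0010, -0100, -1101, -1110, 01011, 11-01}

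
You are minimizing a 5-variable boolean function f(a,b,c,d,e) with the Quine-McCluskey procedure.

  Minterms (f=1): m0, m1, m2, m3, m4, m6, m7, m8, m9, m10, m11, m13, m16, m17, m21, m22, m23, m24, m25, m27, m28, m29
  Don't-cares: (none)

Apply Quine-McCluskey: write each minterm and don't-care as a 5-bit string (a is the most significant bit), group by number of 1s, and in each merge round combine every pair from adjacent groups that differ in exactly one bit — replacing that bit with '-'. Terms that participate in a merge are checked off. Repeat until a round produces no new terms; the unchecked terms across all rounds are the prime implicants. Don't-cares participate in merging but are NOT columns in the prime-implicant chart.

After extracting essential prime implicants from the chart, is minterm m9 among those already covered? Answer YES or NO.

YES

Round 0: 00000✓ 00001✓ 00010✓ 00011✓ 00100✓ 00110✓ 00111✓ 01000✓ 01001✓ 01010✓ 01011✓ 01101✓ 10000✓ 10001✓ 10101✓ 10110✓ 10111✓ 11000✓ 11001✓ 11011✓ 11100✓ 11101✓
Round 1: -0000✓ -0001✓ -0110✓ -0111✓ -1000✓ -1001✓ -1011✓ -1101✓ 0-000✓ 0-001✓ 0-010✓ 0-011✓ 00-00✓ 00-10✓ 00-11✓ 000-0✓ 000-1✓ 0000-✓ 0001-✓ 001-0✓ 0011-✓ 01-01✓ 010-0✓ 010-1✓ 0100-✓ 0101-✓ 1-000✓ 1-001✓ 1-101✓ 10-01✓ 1000-✓ 101-1 1011-✓ 11-00✓ 11-01✓ 110-1✓ 1100-✓ 1110-✓
Round 2: --000✓ --001✓ -000-✓ -011- -1-01 -10-1 -100-✓ 0-0-0✓ 0-0-1✓ 0-00-✓ 0-01-✓ 00--0 00-1- 000--✓ 010--✓ 1--01 1-00-✓ 11-0-
Round 3: --00- 0-0--
PIs = {--00-, -011-, -1-01, -10-1, 0-0--, 00--0, 00-1-, 1--01, 101-1, 11-0-}
Coverage chart:
  m0: --00-,0-0--,00--0
  m1: --00-,0-0--
  m2: 0-0--,00--0,00-1-
  m3: 0-0--,00-1-
  m4: 00--0 ←essential
  m6: -011-,00--0,00-1-
  m7: -011-,00-1-
  m8: --00-,0-0--
  m9: --00-,-1-01,-10-1,0-0--
  m10: 0-0-- ←essential
  m11: -10-1,0-0--
  m13: -1-01 ←essential
  m16: --00- ←essential
  m17: --00-,1--01
  m21: 1--01,101-1
  m22: -011- ←essential
  m23: -011-,101-1
  m24: --00-,11-0-
  m25: --00-,-1-01,-10-1,1--01,11-0-
  m27: -10-1 ←essential
  m28: 11-0- ←essential
  m29: -1-01,1--01,11-0-
Essential: --00-, -011-, -1-01, -10-1, 0-0--, 00--0, 11-0-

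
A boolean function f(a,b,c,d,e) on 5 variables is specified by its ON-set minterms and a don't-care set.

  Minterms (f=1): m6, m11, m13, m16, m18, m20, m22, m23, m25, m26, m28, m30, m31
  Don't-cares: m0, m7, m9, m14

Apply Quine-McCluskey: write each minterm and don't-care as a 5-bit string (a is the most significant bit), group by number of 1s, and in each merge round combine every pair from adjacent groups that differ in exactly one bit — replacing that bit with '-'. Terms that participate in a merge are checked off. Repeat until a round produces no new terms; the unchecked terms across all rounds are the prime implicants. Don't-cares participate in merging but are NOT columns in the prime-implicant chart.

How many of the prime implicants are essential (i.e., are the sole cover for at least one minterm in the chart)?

Round 0: 00000✓ 00110✓ 00111✓ 01001✓ 01011✓ 01101✓ 01110✓ 10000✓ 10010✓ 10100✓ 10110✓ 10111✓ 11001✓ 11010✓ 11100✓ 11110✓ 11111✓
Round 1: -0000 -0110✓ -0111✓ -1001 -1110✓ 0-110✓ 0011-✓ 01-01 010-1 1-010✓ 1-100✓ 1-110✓ 1-111✓ 10-00✓ 10-10✓ 100-0✓ 101-0✓ 1011-✓ 11-10✓ 111-0✓ 1111-✓
Round 2: --110 -011- 1--10 1-1-0 1-11- 10--0
PIs = {--110, -0000, -011-, -1001, 01-01, 010-1, 1--10, 1-1-0, 1-11-, 10--0}
Coverage chart:
  m6: --110,-011-
  m11: 010-1 ←essential
  m13: 01-01 ←essential
  m16: -0000,10--0
  m18: 1--10,10--0
  m20: 1-1-0,10--0
  m22: --110,-011-,1--10,1-1-0,1-11-,10--0
  m23: -011-,1-11-
  m25: -1001 ←essential
  m26: 1--10 ←essential
  m28: 1-1-0 ←essential
  m30: --110,1--10,1-1-0,1-11-
  m31: 1-11- ←essential
Essential: -1001, 01-01, 010-1, 1--10, 1-1-0, 1-11-

6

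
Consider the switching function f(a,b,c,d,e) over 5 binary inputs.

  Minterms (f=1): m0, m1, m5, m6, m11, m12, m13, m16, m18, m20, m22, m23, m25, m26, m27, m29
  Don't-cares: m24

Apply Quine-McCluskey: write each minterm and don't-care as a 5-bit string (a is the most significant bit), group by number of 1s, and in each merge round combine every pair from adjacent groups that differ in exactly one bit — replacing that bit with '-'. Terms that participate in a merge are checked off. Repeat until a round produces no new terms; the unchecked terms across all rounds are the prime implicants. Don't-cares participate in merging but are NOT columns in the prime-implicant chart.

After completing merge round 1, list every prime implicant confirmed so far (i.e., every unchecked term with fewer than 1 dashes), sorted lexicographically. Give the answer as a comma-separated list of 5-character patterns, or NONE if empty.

[col 0] 00000*, 00001*, 00101*, 00110*, 01011*, 01100*, 01101*, 10000*, 10010*, 10100*, 10110*, 10111*, 11000*, 11001*, 11010*, 11011*, 11101*
[col 1] -0000, -0110, -1011, -1101, 0-101, 00-01, 0000-, 0110-, 1-000*, 1-010*, 10-00*, 10-10*, 100-0*, 101-0*, 1011-, 11-01, 110-0*, 110-1*, 1100-*, 1101-*
[col 2] 1-0-0, 10--0, 110--
Prime implicants: -0000, -0110, -1011, -1101, 0-101, 00-01, 0000-, 0110-, 1-0-0, 10--0, 1011-, 11-01, 110--

NONE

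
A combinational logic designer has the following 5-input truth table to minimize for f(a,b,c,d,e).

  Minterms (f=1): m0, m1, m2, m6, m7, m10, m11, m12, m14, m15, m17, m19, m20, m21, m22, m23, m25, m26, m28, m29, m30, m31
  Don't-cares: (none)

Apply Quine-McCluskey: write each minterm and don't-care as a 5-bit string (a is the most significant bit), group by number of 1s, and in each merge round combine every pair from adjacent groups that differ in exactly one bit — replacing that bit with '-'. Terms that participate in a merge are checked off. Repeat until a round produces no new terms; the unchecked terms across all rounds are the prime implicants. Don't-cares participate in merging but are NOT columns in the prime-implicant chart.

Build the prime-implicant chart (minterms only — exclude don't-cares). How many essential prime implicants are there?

[col 0] 00000*, 00001*, 00010*, 00110*, 00111*, 01010*, 01011*, 01100*, 01110*, 01111*, 10001*, 10011*, 10100*, 10101*, 10110*, 10111*, 11001*, 11010*, 11100*, 11101*, 11110*, 11111*
[col 1] -0001, -0110*, -0111*, -1010*, -1100*, -1110*, -1111*, 0-010*, 0-110*, 0-111*, 00-10*, 000-0, 0000-, 0011-*, 01-10*, 01-11*, 0101-*, 011-0*, 0111-*, 1-001*, 1-100*, 1-101*, 1-110*, 1-111*, 10-01*, 10-11*, 100-1*, 101-0*, 101-1*, 1010-*, 1011-*, 11-01*, 11-10*, 111-0*, 111-1*, 1110-*, 1111-*
[col 2] --110*, --111*, -011-*, -1-10, -11-0, -111-*, 0--10, 0-11-*, 01-1-, 1--01, 1-1-0*, 1-1-1*, 1-10-*, 1-11-*, 10--1, 101--*, 111--*
[col 3] --11-, 1-1--
Prime implicants: --11-, -0001, -1-10, -11-0, 0--10, 000-0, 0000-, 01-1-, 1--01, 1-1--, 10--1
PI chart (minterm → PIs covering it):
  0 | 000-0,0000-
  1 | -0001,0000-
  2 | 0--10,000-0
  6 | --11-,0--10
  7 | --11-  (sole → essential)
  10 | -1-10,0--10,01-1-
  11 | 01-1-  (sole → essential)
  12 | -11-0  (sole → essential)
  14 | --11-,-1-10,-11-0,0--10,01-1-
  15 | --11-,01-1-
  17 | -0001,1--01,10--1
  19 | 10--1  (sole → essential)
  20 | 1-1--  (sole → essential)
  21 | 1--01,1-1--,10--1
  22 | --11-,1-1--
  23 | --11-,1-1--,10--1
  25 | 1--01  (sole → essential)
  26 | -1-10  (sole → essential)
  28 | -11-0,1-1--
  29 | 1--01,1-1--
  30 | --11-,-1-10,-11-0,1-1--
  31 | --11-,1-1--
Essential prime implicants: --11-, -1-10, -11-0, 01-1-, 1--01, 1-1--, 10--1

7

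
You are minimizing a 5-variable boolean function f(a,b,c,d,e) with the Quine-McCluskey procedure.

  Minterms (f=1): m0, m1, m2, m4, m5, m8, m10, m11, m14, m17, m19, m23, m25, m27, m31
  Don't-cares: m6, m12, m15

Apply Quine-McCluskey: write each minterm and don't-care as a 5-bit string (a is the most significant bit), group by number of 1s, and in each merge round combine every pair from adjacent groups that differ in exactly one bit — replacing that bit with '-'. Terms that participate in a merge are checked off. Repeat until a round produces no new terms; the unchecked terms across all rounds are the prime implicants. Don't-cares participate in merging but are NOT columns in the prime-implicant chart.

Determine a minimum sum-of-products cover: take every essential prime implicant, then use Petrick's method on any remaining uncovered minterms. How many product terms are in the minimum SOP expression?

Round 0: 00000✓ 00001✓ 00010✓ 00100✓ 00101✓ 00110✓ 01000✓ 01010✓ 01011✓ 01100✓ 01110✓ 01111✓ 10001✓ 10011✓ 10111✓ 11001✓ 11011✓ 11111✓
Round 1: -0001 -1011✓ -1111✓ 0-000✓ 0-010✓ 0-100✓ 0-110✓ 00-00✓ 00-01✓ 00-10✓ 000-0✓ 0000-✓ 001-0✓ 0010-✓ 01-00✓ 01-10✓ 01-11✓ 010-0✓ 0101-✓ 011-0✓ 0111-✓ 1-001✓ 1-011✓ 1-111✓ 10-11✓ 100-1✓ 11-11✓ 110-1✓
Round 2: -1-11 0--00✓ 0--10✓ 0-0-0✓ 0-1-0✓ 00--0✓ 00-0- 01--0✓ 01-1- 1--11 1-0-1
Round 3: 0---0
PIs = {-0001, -1-11, 0---0, 00-0-, 01-1-, 1--11, 1-0-1}
Coverage chart:
  m0: 0---0,00-0-
  m1: -0001,00-0-
  m2: 0---0 ←essential
  m4: 0---0,00-0-
  m5: 00-0- ←essential
  m8: 0---0 ←essential
  m10: 0---0,01-1-
  m11: -1-11,01-1-
  m14: 0---0,01-1-
  m17: -0001,1-0-1
  m19: 1--11,1-0-1
  m23: 1--11 ←essential
  m25: 1-0-1 ←essential
  m27: -1-11,1--11,1-0-1
  m31: -1-11,1--11
Essential: 0---0, 00-0-, 1--11, 1-0-1
Petrick residual → -1-11
Min cover (5 terms): bde + a'e' + a'b'd' + ade + ac'e

5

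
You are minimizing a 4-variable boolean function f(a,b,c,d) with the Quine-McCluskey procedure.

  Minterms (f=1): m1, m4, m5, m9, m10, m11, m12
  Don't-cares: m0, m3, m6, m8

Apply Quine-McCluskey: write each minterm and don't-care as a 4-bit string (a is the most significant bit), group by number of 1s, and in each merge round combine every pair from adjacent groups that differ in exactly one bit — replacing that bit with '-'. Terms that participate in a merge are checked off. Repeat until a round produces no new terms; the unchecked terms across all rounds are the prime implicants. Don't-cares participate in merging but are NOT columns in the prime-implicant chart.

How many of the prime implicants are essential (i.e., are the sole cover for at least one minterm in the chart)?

Round 0: 0000✓ 0001✓ 0011✓ 0100✓ 0101✓ 0110✓ 1000✓ 1001✓ 1010✓ 1011✓ 1100✓
Round 1: -000✓ -001✓ -011✓ -100✓ 0-00✓ 0-01✓ 00-1✓ 000-✓ 01-0 010-✓ 1-00✓ 10-0✓ 10-1✓ 100-✓ 101-✓
Round 2: --00 -0-1 -00- 0-0- 10--
PIs = {--00, -0-1, -00-, 0-0-, 01-0, 10--}
Coverage chart:
  m1: -0-1,-00-,0-0-
  m4: --00,0-0-,01-0
  m5: 0-0- ←essential
  m9: -0-1,-00-,10--
  m10: 10-- ←essential
  m11: -0-1,10--
  m12: --00 ←essential
Essential: --00, 0-0-, 10--

3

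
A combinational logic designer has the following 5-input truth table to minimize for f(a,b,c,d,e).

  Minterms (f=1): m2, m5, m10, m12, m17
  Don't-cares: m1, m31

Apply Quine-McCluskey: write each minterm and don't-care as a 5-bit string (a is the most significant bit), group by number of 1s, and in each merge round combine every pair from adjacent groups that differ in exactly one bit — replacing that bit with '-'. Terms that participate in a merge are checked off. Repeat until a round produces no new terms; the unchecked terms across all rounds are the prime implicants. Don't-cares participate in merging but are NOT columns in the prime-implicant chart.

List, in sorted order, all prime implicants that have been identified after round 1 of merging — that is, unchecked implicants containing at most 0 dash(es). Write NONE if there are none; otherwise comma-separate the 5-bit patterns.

[col 0] 00001*, 00010*, 00101*, 01010*, 01100, 10001*, 11111
[col 1] -0001, 0-010, 00-01
Prime implicants: -0001, 0-010, 00-01, 01100, 11111

01100, 11111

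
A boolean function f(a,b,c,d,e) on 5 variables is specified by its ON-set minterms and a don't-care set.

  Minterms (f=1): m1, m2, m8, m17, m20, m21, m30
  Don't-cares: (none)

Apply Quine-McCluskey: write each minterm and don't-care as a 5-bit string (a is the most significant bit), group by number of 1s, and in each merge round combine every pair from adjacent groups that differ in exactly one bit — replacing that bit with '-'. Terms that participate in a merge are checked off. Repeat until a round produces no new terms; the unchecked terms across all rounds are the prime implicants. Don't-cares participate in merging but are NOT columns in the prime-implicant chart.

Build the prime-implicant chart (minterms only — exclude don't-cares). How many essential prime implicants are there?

size-2^0 implicants → 00001(✓)  00010  01000  10001(✓)  10100(✓)  10101(✓)  11110
size-2^1 implicants → -0001  10-01  1010-
Unchecked terms (primes): -0001, 00010, 01000, 10-01, 1010-, 11110
Minterm coverage:
  m1 ⊆ -0001 [E]
  m2 ⊆ 00010 [E]
  m8 ⊆ 01000 [E]
  m17 ⊆ -0001,10-01
  m20 ⊆ 1010- [E]
  m21 ⊆ 10-01,1010-
  m30 ⊆ 11110 [E]
E = {-0001, 00010, 01000, 1010-, 11110}

5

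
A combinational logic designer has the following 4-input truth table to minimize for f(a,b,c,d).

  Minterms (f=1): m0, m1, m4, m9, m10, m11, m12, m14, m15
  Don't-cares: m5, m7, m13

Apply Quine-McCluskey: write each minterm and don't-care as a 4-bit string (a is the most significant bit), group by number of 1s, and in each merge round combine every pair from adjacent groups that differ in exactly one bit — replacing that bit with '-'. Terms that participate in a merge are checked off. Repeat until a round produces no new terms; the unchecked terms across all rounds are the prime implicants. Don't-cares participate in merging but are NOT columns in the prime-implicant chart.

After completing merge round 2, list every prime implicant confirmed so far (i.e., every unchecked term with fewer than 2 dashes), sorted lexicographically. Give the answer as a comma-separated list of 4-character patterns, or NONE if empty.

size-2^0 implicants → 0000(✓)  0001(✓)  0100(✓)  0101(✓)  0111(✓)  1001(✓)  1010(✓)  1011(✓)  1100(✓)  1101(✓)  1110(✓)  1111(✓)
size-2^1 implicants → -001(✓)  -100(✓)  -101(✓)  -111(✓)  0-00(✓)  0-01(✓)  000-(✓)  01-1(✓)  010-(✓)  1-01(✓)  1-10(✓)  1-11(✓)  10-1(✓)  101-(✓)  11-0(✓)  11-1(✓)  110-(✓)  111-(✓)
size-2^2 implicants → --01  -1-1  -10-  0-0-  1--1  1-1-  11--
Unchecked terms (primes): --01, -1-1, -10-, 0-0-, 1--1, 1-1-, 11--

NONE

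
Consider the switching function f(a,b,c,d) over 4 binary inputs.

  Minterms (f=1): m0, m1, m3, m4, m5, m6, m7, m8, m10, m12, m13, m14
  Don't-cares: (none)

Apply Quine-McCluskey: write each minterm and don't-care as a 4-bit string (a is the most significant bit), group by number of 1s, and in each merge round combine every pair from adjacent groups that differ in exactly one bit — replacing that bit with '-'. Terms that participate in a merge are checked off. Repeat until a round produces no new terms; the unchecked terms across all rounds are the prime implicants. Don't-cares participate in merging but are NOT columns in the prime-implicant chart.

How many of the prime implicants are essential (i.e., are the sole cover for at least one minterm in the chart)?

3

[col 0] 0000*, 0001*, 0011*, 0100*, 0101*, 0110*, 0111*, 1000*, 1010*, 1100*, 1101*, 1110*
[col 1] -000*, -100*, -101*, -110*, 0-00*, 0-01*, 0-11*, 00-1*, 000-*, 01-0*, 01-1*, 010-*, 011-*, 1-00*, 1-10*, 10-0*, 11-0*, 110-*
[col 2] --00, -1-0, -10-, 0--1, 0-0-, 01--, 1--0
Prime implicants: --00, -1-0, -10-, 0--1, 0-0-, 01--, 1--0
PI chart (minterm → PIs covering it):
  0 | --00,0-0-
  1 | 0--1,0-0-
  3 | 0--1  (sole → essential)
  4 | --00,-1-0,-10-,0-0-,01--
  5 | -10-,0--1,0-0-,01--
  6 | -1-0,01--
  7 | 0--1,01--
  8 | --00,1--0
  10 | 1--0  (sole → essential)
  12 | --00,-1-0,-10-,1--0
  13 | -10-  (sole → essential)
  14 | -1-0,1--0
Essential prime implicants: -10-, 0--1, 1--0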